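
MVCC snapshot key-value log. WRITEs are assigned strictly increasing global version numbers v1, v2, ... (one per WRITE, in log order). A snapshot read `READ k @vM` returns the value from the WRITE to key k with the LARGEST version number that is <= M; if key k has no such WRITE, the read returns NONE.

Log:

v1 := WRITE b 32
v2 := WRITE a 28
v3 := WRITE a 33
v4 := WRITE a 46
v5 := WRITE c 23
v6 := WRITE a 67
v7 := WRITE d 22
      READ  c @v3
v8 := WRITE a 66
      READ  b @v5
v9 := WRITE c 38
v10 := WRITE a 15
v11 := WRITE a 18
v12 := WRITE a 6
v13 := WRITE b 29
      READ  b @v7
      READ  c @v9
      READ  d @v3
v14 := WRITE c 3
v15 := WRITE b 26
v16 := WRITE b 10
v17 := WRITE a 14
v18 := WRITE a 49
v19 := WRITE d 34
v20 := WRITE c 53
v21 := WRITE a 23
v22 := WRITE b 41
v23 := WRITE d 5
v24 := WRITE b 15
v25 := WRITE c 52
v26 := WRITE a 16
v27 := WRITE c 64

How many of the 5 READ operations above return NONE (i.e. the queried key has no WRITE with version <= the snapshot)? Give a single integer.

v1: WRITE b=32  (b history now [(1, 32)])
v2: WRITE a=28  (a history now [(2, 28)])
v3: WRITE a=33  (a history now [(2, 28), (3, 33)])
v4: WRITE a=46  (a history now [(2, 28), (3, 33), (4, 46)])
v5: WRITE c=23  (c history now [(5, 23)])
v6: WRITE a=67  (a history now [(2, 28), (3, 33), (4, 46), (6, 67)])
v7: WRITE d=22  (d history now [(7, 22)])
READ c @v3: history=[(5, 23)] -> no version <= 3 -> NONE
v8: WRITE a=66  (a history now [(2, 28), (3, 33), (4, 46), (6, 67), (8, 66)])
READ b @v5: history=[(1, 32)] -> pick v1 -> 32
v9: WRITE c=38  (c history now [(5, 23), (9, 38)])
v10: WRITE a=15  (a history now [(2, 28), (3, 33), (4, 46), (6, 67), (8, 66), (10, 15)])
v11: WRITE a=18  (a history now [(2, 28), (3, 33), (4, 46), (6, 67), (8, 66), (10, 15), (11, 18)])
v12: WRITE a=6  (a history now [(2, 28), (3, 33), (4, 46), (6, 67), (8, 66), (10, 15), (11, 18), (12, 6)])
v13: WRITE b=29  (b history now [(1, 32), (13, 29)])
READ b @v7: history=[(1, 32), (13, 29)] -> pick v1 -> 32
READ c @v9: history=[(5, 23), (9, 38)] -> pick v9 -> 38
READ d @v3: history=[(7, 22)] -> no version <= 3 -> NONE
v14: WRITE c=3  (c history now [(5, 23), (9, 38), (14, 3)])
v15: WRITE b=26  (b history now [(1, 32), (13, 29), (15, 26)])
v16: WRITE b=10  (b history now [(1, 32), (13, 29), (15, 26), (16, 10)])
v17: WRITE a=14  (a history now [(2, 28), (3, 33), (4, 46), (6, 67), (8, 66), (10, 15), (11, 18), (12, 6), (17, 14)])
v18: WRITE a=49  (a history now [(2, 28), (3, 33), (4, 46), (6, 67), (8, 66), (10, 15), (11, 18), (12, 6), (17, 14), (18, 49)])
v19: WRITE d=34  (d history now [(7, 22), (19, 34)])
v20: WRITE c=53  (c history now [(5, 23), (9, 38), (14, 3), (20, 53)])
v21: WRITE a=23  (a history now [(2, 28), (3, 33), (4, 46), (6, 67), (8, 66), (10, 15), (11, 18), (12, 6), (17, 14), (18, 49), (21, 23)])
v22: WRITE b=41  (b history now [(1, 32), (13, 29), (15, 26), (16, 10), (22, 41)])
v23: WRITE d=5  (d history now [(7, 22), (19, 34), (23, 5)])
v24: WRITE b=15  (b history now [(1, 32), (13, 29), (15, 26), (16, 10), (22, 41), (24, 15)])
v25: WRITE c=52  (c history now [(5, 23), (9, 38), (14, 3), (20, 53), (25, 52)])
v26: WRITE a=16  (a history now [(2, 28), (3, 33), (4, 46), (6, 67), (8, 66), (10, 15), (11, 18), (12, 6), (17, 14), (18, 49), (21, 23), (26, 16)])
v27: WRITE c=64  (c history now [(5, 23), (9, 38), (14, 3), (20, 53), (25, 52), (27, 64)])
Read results in order: ['NONE', '32', '32', '38', 'NONE']
NONE count = 2

Answer: 2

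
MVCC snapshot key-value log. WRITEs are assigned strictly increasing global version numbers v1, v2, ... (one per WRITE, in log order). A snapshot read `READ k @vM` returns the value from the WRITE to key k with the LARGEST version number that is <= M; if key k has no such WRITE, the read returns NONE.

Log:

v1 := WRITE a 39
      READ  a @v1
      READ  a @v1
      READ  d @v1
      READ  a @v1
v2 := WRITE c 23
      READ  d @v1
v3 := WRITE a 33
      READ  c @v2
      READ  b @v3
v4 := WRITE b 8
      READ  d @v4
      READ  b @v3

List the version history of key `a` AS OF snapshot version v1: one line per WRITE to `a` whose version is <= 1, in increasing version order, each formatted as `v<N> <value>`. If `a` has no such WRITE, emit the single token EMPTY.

Answer: v1 39

Derivation:
Scan writes for key=a with version <= 1:
  v1 WRITE a 39 -> keep
  v2 WRITE c 23 -> skip
  v3 WRITE a 33 -> drop (> snap)
  v4 WRITE b 8 -> skip
Collected: [(1, 39)]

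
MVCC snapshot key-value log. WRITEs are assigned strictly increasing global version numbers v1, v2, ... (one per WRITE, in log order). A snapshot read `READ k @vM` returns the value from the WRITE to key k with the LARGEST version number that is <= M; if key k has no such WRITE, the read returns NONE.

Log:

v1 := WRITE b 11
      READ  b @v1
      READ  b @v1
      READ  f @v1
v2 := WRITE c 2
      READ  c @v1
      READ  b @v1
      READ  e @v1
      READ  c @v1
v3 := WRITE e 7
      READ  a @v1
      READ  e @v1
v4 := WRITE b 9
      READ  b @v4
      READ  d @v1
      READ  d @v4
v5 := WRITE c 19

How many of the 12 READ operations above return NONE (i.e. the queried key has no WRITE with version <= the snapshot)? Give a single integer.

v1: WRITE b=11  (b history now [(1, 11)])
READ b @v1: history=[(1, 11)] -> pick v1 -> 11
READ b @v1: history=[(1, 11)] -> pick v1 -> 11
READ f @v1: history=[] -> no version <= 1 -> NONE
v2: WRITE c=2  (c history now [(2, 2)])
READ c @v1: history=[(2, 2)] -> no version <= 1 -> NONE
READ b @v1: history=[(1, 11)] -> pick v1 -> 11
READ e @v1: history=[] -> no version <= 1 -> NONE
READ c @v1: history=[(2, 2)] -> no version <= 1 -> NONE
v3: WRITE e=7  (e history now [(3, 7)])
READ a @v1: history=[] -> no version <= 1 -> NONE
READ e @v1: history=[(3, 7)] -> no version <= 1 -> NONE
v4: WRITE b=9  (b history now [(1, 11), (4, 9)])
READ b @v4: history=[(1, 11), (4, 9)] -> pick v4 -> 9
READ d @v1: history=[] -> no version <= 1 -> NONE
READ d @v4: history=[] -> no version <= 4 -> NONE
v5: WRITE c=19  (c history now [(2, 2), (5, 19)])
Read results in order: ['11', '11', 'NONE', 'NONE', '11', 'NONE', 'NONE', 'NONE', 'NONE', '9', 'NONE', 'NONE']
NONE count = 8

Answer: 8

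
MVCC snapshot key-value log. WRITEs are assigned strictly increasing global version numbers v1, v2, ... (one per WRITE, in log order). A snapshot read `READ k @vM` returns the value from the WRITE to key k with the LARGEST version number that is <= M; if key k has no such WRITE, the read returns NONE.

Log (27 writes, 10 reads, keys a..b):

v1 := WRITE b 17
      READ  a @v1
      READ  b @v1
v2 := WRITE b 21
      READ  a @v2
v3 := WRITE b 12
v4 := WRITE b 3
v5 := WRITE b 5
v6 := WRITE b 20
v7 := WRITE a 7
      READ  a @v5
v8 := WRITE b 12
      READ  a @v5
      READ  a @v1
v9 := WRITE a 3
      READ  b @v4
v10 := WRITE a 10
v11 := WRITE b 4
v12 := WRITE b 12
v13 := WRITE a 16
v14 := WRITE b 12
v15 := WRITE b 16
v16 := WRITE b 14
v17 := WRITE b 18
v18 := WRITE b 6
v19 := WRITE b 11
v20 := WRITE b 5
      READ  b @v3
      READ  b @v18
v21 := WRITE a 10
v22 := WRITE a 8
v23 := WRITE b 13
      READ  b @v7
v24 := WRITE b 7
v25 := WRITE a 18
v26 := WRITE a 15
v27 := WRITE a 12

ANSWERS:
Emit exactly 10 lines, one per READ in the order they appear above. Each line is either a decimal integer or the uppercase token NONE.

Answer: NONE
17
NONE
NONE
NONE
NONE
3
12
6
20

Derivation:
v1: WRITE b=17  (b history now [(1, 17)])
READ a @v1: history=[] -> no version <= 1 -> NONE
READ b @v1: history=[(1, 17)] -> pick v1 -> 17
v2: WRITE b=21  (b history now [(1, 17), (2, 21)])
READ a @v2: history=[] -> no version <= 2 -> NONE
v3: WRITE b=12  (b history now [(1, 17), (2, 21), (3, 12)])
v4: WRITE b=3  (b history now [(1, 17), (2, 21), (3, 12), (4, 3)])
v5: WRITE b=5  (b history now [(1, 17), (2, 21), (3, 12), (4, 3), (5, 5)])
v6: WRITE b=20  (b history now [(1, 17), (2, 21), (3, 12), (4, 3), (5, 5), (6, 20)])
v7: WRITE a=7  (a history now [(7, 7)])
READ a @v5: history=[(7, 7)] -> no version <= 5 -> NONE
v8: WRITE b=12  (b history now [(1, 17), (2, 21), (3, 12), (4, 3), (5, 5), (6, 20), (8, 12)])
READ a @v5: history=[(7, 7)] -> no version <= 5 -> NONE
READ a @v1: history=[(7, 7)] -> no version <= 1 -> NONE
v9: WRITE a=3  (a history now [(7, 7), (9, 3)])
READ b @v4: history=[(1, 17), (2, 21), (3, 12), (4, 3), (5, 5), (6, 20), (8, 12)] -> pick v4 -> 3
v10: WRITE a=10  (a history now [(7, 7), (9, 3), (10, 10)])
v11: WRITE b=4  (b history now [(1, 17), (2, 21), (3, 12), (4, 3), (5, 5), (6, 20), (8, 12), (11, 4)])
v12: WRITE b=12  (b history now [(1, 17), (2, 21), (3, 12), (4, 3), (5, 5), (6, 20), (8, 12), (11, 4), (12, 12)])
v13: WRITE a=16  (a history now [(7, 7), (9, 3), (10, 10), (13, 16)])
v14: WRITE b=12  (b history now [(1, 17), (2, 21), (3, 12), (4, 3), (5, 5), (6, 20), (8, 12), (11, 4), (12, 12), (14, 12)])
v15: WRITE b=16  (b history now [(1, 17), (2, 21), (3, 12), (4, 3), (5, 5), (6, 20), (8, 12), (11, 4), (12, 12), (14, 12), (15, 16)])
v16: WRITE b=14  (b history now [(1, 17), (2, 21), (3, 12), (4, 3), (5, 5), (6, 20), (8, 12), (11, 4), (12, 12), (14, 12), (15, 16), (16, 14)])
v17: WRITE b=18  (b history now [(1, 17), (2, 21), (3, 12), (4, 3), (5, 5), (6, 20), (8, 12), (11, 4), (12, 12), (14, 12), (15, 16), (16, 14), (17, 18)])
v18: WRITE b=6  (b history now [(1, 17), (2, 21), (3, 12), (4, 3), (5, 5), (6, 20), (8, 12), (11, 4), (12, 12), (14, 12), (15, 16), (16, 14), (17, 18), (18, 6)])
v19: WRITE b=11  (b history now [(1, 17), (2, 21), (3, 12), (4, 3), (5, 5), (6, 20), (8, 12), (11, 4), (12, 12), (14, 12), (15, 16), (16, 14), (17, 18), (18, 6), (19, 11)])
v20: WRITE b=5  (b history now [(1, 17), (2, 21), (3, 12), (4, 3), (5, 5), (6, 20), (8, 12), (11, 4), (12, 12), (14, 12), (15, 16), (16, 14), (17, 18), (18, 6), (19, 11), (20, 5)])
READ b @v3: history=[(1, 17), (2, 21), (3, 12), (4, 3), (5, 5), (6, 20), (8, 12), (11, 4), (12, 12), (14, 12), (15, 16), (16, 14), (17, 18), (18, 6), (19, 11), (20, 5)] -> pick v3 -> 12
READ b @v18: history=[(1, 17), (2, 21), (3, 12), (4, 3), (5, 5), (6, 20), (8, 12), (11, 4), (12, 12), (14, 12), (15, 16), (16, 14), (17, 18), (18, 6), (19, 11), (20, 5)] -> pick v18 -> 6
v21: WRITE a=10  (a history now [(7, 7), (9, 3), (10, 10), (13, 16), (21, 10)])
v22: WRITE a=8  (a history now [(7, 7), (9, 3), (10, 10), (13, 16), (21, 10), (22, 8)])
v23: WRITE b=13  (b history now [(1, 17), (2, 21), (3, 12), (4, 3), (5, 5), (6, 20), (8, 12), (11, 4), (12, 12), (14, 12), (15, 16), (16, 14), (17, 18), (18, 6), (19, 11), (20, 5), (23, 13)])
READ b @v7: history=[(1, 17), (2, 21), (3, 12), (4, 3), (5, 5), (6, 20), (8, 12), (11, 4), (12, 12), (14, 12), (15, 16), (16, 14), (17, 18), (18, 6), (19, 11), (20, 5), (23, 13)] -> pick v6 -> 20
v24: WRITE b=7  (b history now [(1, 17), (2, 21), (3, 12), (4, 3), (5, 5), (6, 20), (8, 12), (11, 4), (12, 12), (14, 12), (15, 16), (16, 14), (17, 18), (18, 6), (19, 11), (20, 5), (23, 13), (24, 7)])
v25: WRITE a=18  (a history now [(7, 7), (9, 3), (10, 10), (13, 16), (21, 10), (22, 8), (25, 18)])
v26: WRITE a=15  (a history now [(7, 7), (9, 3), (10, 10), (13, 16), (21, 10), (22, 8), (25, 18), (26, 15)])
v27: WRITE a=12  (a history now [(7, 7), (9, 3), (10, 10), (13, 16), (21, 10), (22, 8), (25, 18), (26, 15), (27, 12)])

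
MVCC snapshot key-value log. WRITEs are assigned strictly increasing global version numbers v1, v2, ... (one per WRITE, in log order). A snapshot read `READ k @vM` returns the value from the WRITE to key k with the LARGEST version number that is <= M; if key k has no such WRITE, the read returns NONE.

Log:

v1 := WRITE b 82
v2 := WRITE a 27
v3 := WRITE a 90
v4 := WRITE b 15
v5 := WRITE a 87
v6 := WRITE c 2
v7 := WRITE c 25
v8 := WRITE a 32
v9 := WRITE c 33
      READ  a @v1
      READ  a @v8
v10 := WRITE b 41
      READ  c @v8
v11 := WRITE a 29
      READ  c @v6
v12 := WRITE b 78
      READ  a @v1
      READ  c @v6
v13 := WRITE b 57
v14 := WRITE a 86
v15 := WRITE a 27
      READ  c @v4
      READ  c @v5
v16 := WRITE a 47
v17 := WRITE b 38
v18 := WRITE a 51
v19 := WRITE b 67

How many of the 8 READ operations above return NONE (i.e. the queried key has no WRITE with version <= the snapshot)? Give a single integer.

v1: WRITE b=82  (b history now [(1, 82)])
v2: WRITE a=27  (a history now [(2, 27)])
v3: WRITE a=90  (a history now [(2, 27), (3, 90)])
v4: WRITE b=15  (b history now [(1, 82), (4, 15)])
v5: WRITE a=87  (a history now [(2, 27), (3, 90), (5, 87)])
v6: WRITE c=2  (c history now [(6, 2)])
v7: WRITE c=25  (c history now [(6, 2), (7, 25)])
v8: WRITE a=32  (a history now [(2, 27), (3, 90), (5, 87), (8, 32)])
v9: WRITE c=33  (c history now [(6, 2), (7, 25), (9, 33)])
READ a @v1: history=[(2, 27), (3, 90), (5, 87), (8, 32)] -> no version <= 1 -> NONE
READ a @v8: history=[(2, 27), (3, 90), (5, 87), (8, 32)] -> pick v8 -> 32
v10: WRITE b=41  (b history now [(1, 82), (4, 15), (10, 41)])
READ c @v8: history=[(6, 2), (7, 25), (9, 33)] -> pick v7 -> 25
v11: WRITE a=29  (a history now [(2, 27), (3, 90), (5, 87), (8, 32), (11, 29)])
READ c @v6: history=[(6, 2), (7, 25), (9, 33)] -> pick v6 -> 2
v12: WRITE b=78  (b history now [(1, 82), (4, 15), (10, 41), (12, 78)])
READ a @v1: history=[(2, 27), (3, 90), (5, 87), (8, 32), (11, 29)] -> no version <= 1 -> NONE
READ c @v6: history=[(6, 2), (7, 25), (9, 33)] -> pick v6 -> 2
v13: WRITE b=57  (b history now [(1, 82), (4, 15), (10, 41), (12, 78), (13, 57)])
v14: WRITE a=86  (a history now [(2, 27), (3, 90), (5, 87), (8, 32), (11, 29), (14, 86)])
v15: WRITE a=27  (a history now [(2, 27), (3, 90), (5, 87), (8, 32), (11, 29), (14, 86), (15, 27)])
READ c @v4: history=[(6, 2), (7, 25), (9, 33)] -> no version <= 4 -> NONE
READ c @v5: history=[(6, 2), (7, 25), (9, 33)] -> no version <= 5 -> NONE
v16: WRITE a=47  (a history now [(2, 27), (3, 90), (5, 87), (8, 32), (11, 29), (14, 86), (15, 27), (16, 47)])
v17: WRITE b=38  (b history now [(1, 82), (4, 15), (10, 41), (12, 78), (13, 57), (17, 38)])
v18: WRITE a=51  (a history now [(2, 27), (3, 90), (5, 87), (8, 32), (11, 29), (14, 86), (15, 27), (16, 47), (18, 51)])
v19: WRITE b=67  (b history now [(1, 82), (4, 15), (10, 41), (12, 78), (13, 57), (17, 38), (19, 67)])
Read results in order: ['NONE', '32', '25', '2', 'NONE', '2', 'NONE', 'NONE']
NONE count = 4

Answer: 4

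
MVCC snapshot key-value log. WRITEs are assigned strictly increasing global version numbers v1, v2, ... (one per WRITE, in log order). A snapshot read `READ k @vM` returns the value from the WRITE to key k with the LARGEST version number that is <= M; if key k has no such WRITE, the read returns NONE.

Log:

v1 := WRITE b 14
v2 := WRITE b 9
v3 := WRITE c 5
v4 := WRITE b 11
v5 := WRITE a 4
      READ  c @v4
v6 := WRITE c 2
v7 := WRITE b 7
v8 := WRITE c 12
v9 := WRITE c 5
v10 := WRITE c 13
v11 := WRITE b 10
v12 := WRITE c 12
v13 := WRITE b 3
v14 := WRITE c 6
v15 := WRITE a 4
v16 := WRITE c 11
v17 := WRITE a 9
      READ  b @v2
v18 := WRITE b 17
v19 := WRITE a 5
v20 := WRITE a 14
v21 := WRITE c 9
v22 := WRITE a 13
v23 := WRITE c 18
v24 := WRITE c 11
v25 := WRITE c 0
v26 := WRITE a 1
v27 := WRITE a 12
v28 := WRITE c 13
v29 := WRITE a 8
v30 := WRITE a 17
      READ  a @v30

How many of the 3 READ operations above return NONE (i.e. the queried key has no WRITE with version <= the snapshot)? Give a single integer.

Answer: 0

Derivation:
v1: WRITE b=14  (b history now [(1, 14)])
v2: WRITE b=9  (b history now [(1, 14), (2, 9)])
v3: WRITE c=5  (c history now [(3, 5)])
v4: WRITE b=11  (b history now [(1, 14), (2, 9), (4, 11)])
v5: WRITE a=4  (a history now [(5, 4)])
READ c @v4: history=[(3, 5)] -> pick v3 -> 5
v6: WRITE c=2  (c history now [(3, 5), (6, 2)])
v7: WRITE b=7  (b history now [(1, 14), (2, 9), (4, 11), (7, 7)])
v8: WRITE c=12  (c history now [(3, 5), (6, 2), (8, 12)])
v9: WRITE c=5  (c history now [(3, 5), (6, 2), (8, 12), (9, 5)])
v10: WRITE c=13  (c history now [(3, 5), (6, 2), (8, 12), (9, 5), (10, 13)])
v11: WRITE b=10  (b history now [(1, 14), (2, 9), (4, 11), (7, 7), (11, 10)])
v12: WRITE c=12  (c history now [(3, 5), (6, 2), (8, 12), (9, 5), (10, 13), (12, 12)])
v13: WRITE b=3  (b history now [(1, 14), (2, 9), (4, 11), (7, 7), (11, 10), (13, 3)])
v14: WRITE c=6  (c history now [(3, 5), (6, 2), (8, 12), (9, 5), (10, 13), (12, 12), (14, 6)])
v15: WRITE a=4  (a history now [(5, 4), (15, 4)])
v16: WRITE c=11  (c history now [(3, 5), (6, 2), (8, 12), (9, 5), (10, 13), (12, 12), (14, 6), (16, 11)])
v17: WRITE a=9  (a history now [(5, 4), (15, 4), (17, 9)])
READ b @v2: history=[(1, 14), (2, 9), (4, 11), (7, 7), (11, 10), (13, 3)] -> pick v2 -> 9
v18: WRITE b=17  (b history now [(1, 14), (2, 9), (4, 11), (7, 7), (11, 10), (13, 3), (18, 17)])
v19: WRITE a=5  (a history now [(5, 4), (15, 4), (17, 9), (19, 5)])
v20: WRITE a=14  (a history now [(5, 4), (15, 4), (17, 9), (19, 5), (20, 14)])
v21: WRITE c=9  (c history now [(3, 5), (6, 2), (8, 12), (9, 5), (10, 13), (12, 12), (14, 6), (16, 11), (21, 9)])
v22: WRITE a=13  (a history now [(5, 4), (15, 4), (17, 9), (19, 5), (20, 14), (22, 13)])
v23: WRITE c=18  (c history now [(3, 5), (6, 2), (8, 12), (9, 5), (10, 13), (12, 12), (14, 6), (16, 11), (21, 9), (23, 18)])
v24: WRITE c=11  (c history now [(3, 5), (6, 2), (8, 12), (9, 5), (10, 13), (12, 12), (14, 6), (16, 11), (21, 9), (23, 18), (24, 11)])
v25: WRITE c=0  (c history now [(3, 5), (6, 2), (8, 12), (9, 5), (10, 13), (12, 12), (14, 6), (16, 11), (21, 9), (23, 18), (24, 11), (25, 0)])
v26: WRITE a=1  (a history now [(5, 4), (15, 4), (17, 9), (19, 5), (20, 14), (22, 13), (26, 1)])
v27: WRITE a=12  (a history now [(5, 4), (15, 4), (17, 9), (19, 5), (20, 14), (22, 13), (26, 1), (27, 12)])
v28: WRITE c=13  (c history now [(3, 5), (6, 2), (8, 12), (9, 5), (10, 13), (12, 12), (14, 6), (16, 11), (21, 9), (23, 18), (24, 11), (25, 0), (28, 13)])
v29: WRITE a=8  (a history now [(5, 4), (15, 4), (17, 9), (19, 5), (20, 14), (22, 13), (26, 1), (27, 12), (29, 8)])
v30: WRITE a=17  (a history now [(5, 4), (15, 4), (17, 9), (19, 5), (20, 14), (22, 13), (26, 1), (27, 12), (29, 8), (30, 17)])
READ a @v30: history=[(5, 4), (15, 4), (17, 9), (19, 5), (20, 14), (22, 13), (26, 1), (27, 12), (29, 8), (30, 17)] -> pick v30 -> 17
Read results in order: ['5', '9', '17']
NONE count = 0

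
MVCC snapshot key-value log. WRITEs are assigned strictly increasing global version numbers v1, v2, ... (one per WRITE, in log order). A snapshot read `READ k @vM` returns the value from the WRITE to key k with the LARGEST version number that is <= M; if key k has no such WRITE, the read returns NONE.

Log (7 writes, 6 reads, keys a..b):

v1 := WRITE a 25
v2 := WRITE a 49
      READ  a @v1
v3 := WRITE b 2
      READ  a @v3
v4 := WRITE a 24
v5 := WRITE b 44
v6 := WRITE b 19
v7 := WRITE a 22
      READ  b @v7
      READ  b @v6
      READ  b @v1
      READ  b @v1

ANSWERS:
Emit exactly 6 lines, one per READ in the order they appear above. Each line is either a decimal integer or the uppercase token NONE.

Answer: 25
49
19
19
NONE
NONE

Derivation:
v1: WRITE a=25  (a history now [(1, 25)])
v2: WRITE a=49  (a history now [(1, 25), (2, 49)])
READ a @v1: history=[(1, 25), (2, 49)] -> pick v1 -> 25
v3: WRITE b=2  (b history now [(3, 2)])
READ a @v3: history=[(1, 25), (2, 49)] -> pick v2 -> 49
v4: WRITE a=24  (a history now [(1, 25), (2, 49), (4, 24)])
v5: WRITE b=44  (b history now [(3, 2), (5, 44)])
v6: WRITE b=19  (b history now [(3, 2), (5, 44), (6, 19)])
v7: WRITE a=22  (a history now [(1, 25), (2, 49), (4, 24), (7, 22)])
READ b @v7: history=[(3, 2), (5, 44), (6, 19)] -> pick v6 -> 19
READ b @v6: history=[(3, 2), (5, 44), (6, 19)] -> pick v6 -> 19
READ b @v1: history=[(3, 2), (5, 44), (6, 19)] -> no version <= 1 -> NONE
READ b @v1: history=[(3, 2), (5, 44), (6, 19)] -> no version <= 1 -> NONE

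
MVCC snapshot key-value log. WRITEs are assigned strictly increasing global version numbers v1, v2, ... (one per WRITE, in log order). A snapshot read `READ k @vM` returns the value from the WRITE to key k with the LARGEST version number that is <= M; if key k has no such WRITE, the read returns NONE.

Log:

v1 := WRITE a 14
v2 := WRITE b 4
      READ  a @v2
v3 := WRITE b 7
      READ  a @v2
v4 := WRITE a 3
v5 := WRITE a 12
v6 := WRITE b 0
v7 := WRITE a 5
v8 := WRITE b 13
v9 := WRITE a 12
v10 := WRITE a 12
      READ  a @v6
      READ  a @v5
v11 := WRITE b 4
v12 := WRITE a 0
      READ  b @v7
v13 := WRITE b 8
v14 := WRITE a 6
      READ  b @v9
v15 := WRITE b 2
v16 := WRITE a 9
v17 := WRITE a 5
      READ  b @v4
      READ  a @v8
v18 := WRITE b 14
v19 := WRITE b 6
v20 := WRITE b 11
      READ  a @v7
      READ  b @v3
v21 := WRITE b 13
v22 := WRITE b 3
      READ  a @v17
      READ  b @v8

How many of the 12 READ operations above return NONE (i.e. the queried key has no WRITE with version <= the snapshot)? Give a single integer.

v1: WRITE a=14  (a history now [(1, 14)])
v2: WRITE b=4  (b history now [(2, 4)])
READ a @v2: history=[(1, 14)] -> pick v1 -> 14
v3: WRITE b=7  (b history now [(2, 4), (3, 7)])
READ a @v2: history=[(1, 14)] -> pick v1 -> 14
v4: WRITE a=3  (a history now [(1, 14), (4, 3)])
v5: WRITE a=12  (a history now [(1, 14), (4, 3), (5, 12)])
v6: WRITE b=0  (b history now [(2, 4), (3, 7), (6, 0)])
v7: WRITE a=5  (a history now [(1, 14), (4, 3), (5, 12), (7, 5)])
v8: WRITE b=13  (b history now [(2, 4), (3, 7), (6, 0), (8, 13)])
v9: WRITE a=12  (a history now [(1, 14), (4, 3), (5, 12), (7, 5), (9, 12)])
v10: WRITE a=12  (a history now [(1, 14), (4, 3), (5, 12), (7, 5), (9, 12), (10, 12)])
READ a @v6: history=[(1, 14), (4, 3), (5, 12), (7, 5), (9, 12), (10, 12)] -> pick v5 -> 12
READ a @v5: history=[(1, 14), (4, 3), (5, 12), (7, 5), (9, 12), (10, 12)] -> pick v5 -> 12
v11: WRITE b=4  (b history now [(2, 4), (3, 7), (6, 0), (8, 13), (11, 4)])
v12: WRITE a=0  (a history now [(1, 14), (4, 3), (5, 12), (7, 5), (9, 12), (10, 12), (12, 0)])
READ b @v7: history=[(2, 4), (3, 7), (6, 0), (8, 13), (11, 4)] -> pick v6 -> 0
v13: WRITE b=8  (b history now [(2, 4), (3, 7), (6, 0), (8, 13), (11, 4), (13, 8)])
v14: WRITE a=6  (a history now [(1, 14), (4, 3), (5, 12), (7, 5), (9, 12), (10, 12), (12, 0), (14, 6)])
READ b @v9: history=[(2, 4), (3, 7), (6, 0), (8, 13), (11, 4), (13, 8)] -> pick v8 -> 13
v15: WRITE b=2  (b history now [(2, 4), (3, 7), (6, 0), (8, 13), (11, 4), (13, 8), (15, 2)])
v16: WRITE a=9  (a history now [(1, 14), (4, 3), (5, 12), (7, 5), (9, 12), (10, 12), (12, 0), (14, 6), (16, 9)])
v17: WRITE a=5  (a history now [(1, 14), (4, 3), (5, 12), (7, 5), (9, 12), (10, 12), (12, 0), (14, 6), (16, 9), (17, 5)])
READ b @v4: history=[(2, 4), (3, 7), (6, 0), (8, 13), (11, 4), (13, 8), (15, 2)] -> pick v3 -> 7
READ a @v8: history=[(1, 14), (4, 3), (5, 12), (7, 5), (9, 12), (10, 12), (12, 0), (14, 6), (16, 9), (17, 5)] -> pick v7 -> 5
v18: WRITE b=14  (b history now [(2, 4), (3, 7), (6, 0), (8, 13), (11, 4), (13, 8), (15, 2), (18, 14)])
v19: WRITE b=6  (b history now [(2, 4), (3, 7), (6, 0), (8, 13), (11, 4), (13, 8), (15, 2), (18, 14), (19, 6)])
v20: WRITE b=11  (b history now [(2, 4), (3, 7), (6, 0), (8, 13), (11, 4), (13, 8), (15, 2), (18, 14), (19, 6), (20, 11)])
READ a @v7: history=[(1, 14), (4, 3), (5, 12), (7, 5), (9, 12), (10, 12), (12, 0), (14, 6), (16, 9), (17, 5)] -> pick v7 -> 5
READ b @v3: history=[(2, 4), (3, 7), (6, 0), (8, 13), (11, 4), (13, 8), (15, 2), (18, 14), (19, 6), (20, 11)] -> pick v3 -> 7
v21: WRITE b=13  (b history now [(2, 4), (3, 7), (6, 0), (8, 13), (11, 4), (13, 8), (15, 2), (18, 14), (19, 6), (20, 11), (21, 13)])
v22: WRITE b=3  (b history now [(2, 4), (3, 7), (6, 0), (8, 13), (11, 4), (13, 8), (15, 2), (18, 14), (19, 6), (20, 11), (21, 13), (22, 3)])
READ a @v17: history=[(1, 14), (4, 3), (5, 12), (7, 5), (9, 12), (10, 12), (12, 0), (14, 6), (16, 9), (17, 5)] -> pick v17 -> 5
READ b @v8: history=[(2, 4), (3, 7), (6, 0), (8, 13), (11, 4), (13, 8), (15, 2), (18, 14), (19, 6), (20, 11), (21, 13), (22, 3)] -> pick v8 -> 13
Read results in order: ['14', '14', '12', '12', '0', '13', '7', '5', '5', '7', '5', '13']
NONE count = 0

Answer: 0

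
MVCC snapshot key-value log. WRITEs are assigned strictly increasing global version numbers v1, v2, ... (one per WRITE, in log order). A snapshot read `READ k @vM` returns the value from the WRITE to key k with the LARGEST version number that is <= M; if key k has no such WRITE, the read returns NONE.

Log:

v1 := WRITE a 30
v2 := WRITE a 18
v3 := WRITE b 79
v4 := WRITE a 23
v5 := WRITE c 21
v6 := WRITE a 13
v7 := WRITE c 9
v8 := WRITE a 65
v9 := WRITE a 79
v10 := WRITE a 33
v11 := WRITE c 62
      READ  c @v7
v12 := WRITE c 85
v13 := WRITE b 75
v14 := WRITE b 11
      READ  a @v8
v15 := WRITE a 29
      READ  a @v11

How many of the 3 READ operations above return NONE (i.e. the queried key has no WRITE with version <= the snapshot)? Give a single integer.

Answer: 0

Derivation:
v1: WRITE a=30  (a history now [(1, 30)])
v2: WRITE a=18  (a history now [(1, 30), (2, 18)])
v3: WRITE b=79  (b history now [(3, 79)])
v4: WRITE a=23  (a history now [(1, 30), (2, 18), (4, 23)])
v5: WRITE c=21  (c history now [(5, 21)])
v6: WRITE a=13  (a history now [(1, 30), (2, 18), (4, 23), (6, 13)])
v7: WRITE c=9  (c history now [(5, 21), (7, 9)])
v8: WRITE a=65  (a history now [(1, 30), (2, 18), (4, 23), (6, 13), (8, 65)])
v9: WRITE a=79  (a history now [(1, 30), (2, 18), (4, 23), (6, 13), (8, 65), (9, 79)])
v10: WRITE a=33  (a history now [(1, 30), (2, 18), (4, 23), (6, 13), (8, 65), (9, 79), (10, 33)])
v11: WRITE c=62  (c history now [(5, 21), (7, 9), (11, 62)])
READ c @v7: history=[(5, 21), (7, 9), (11, 62)] -> pick v7 -> 9
v12: WRITE c=85  (c history now [(5, 21), (7, 9), (11, 62), (12, 85)])
v13: WRITE b=75  (b history now [(3, 79), (13, 75)])
v14: WRITE b=11  (b history now [(3, 79), (13, 75), (14, 11)])
READ a @v8: history=[(1, 30), (2, 18), (4, 23), (6, 13), (8, 65), (9, 79), (10, 33)] -> pick v8 -> 65
v15: WRITE a=29  (a history now [(1, 30), (2, 18), (4, 23), (6, 13), (8, 65), (9, 79), (10, 33), (15, 29)])
READ a @v11: history=[(1, 30), (2, 18), (4, 23), (6, 13), (8, 65), (9, 79), (10, 33), (15, 29)] -> pick v10 -> 33
Read results in order: ['9', '65', '33']
NONE count = 0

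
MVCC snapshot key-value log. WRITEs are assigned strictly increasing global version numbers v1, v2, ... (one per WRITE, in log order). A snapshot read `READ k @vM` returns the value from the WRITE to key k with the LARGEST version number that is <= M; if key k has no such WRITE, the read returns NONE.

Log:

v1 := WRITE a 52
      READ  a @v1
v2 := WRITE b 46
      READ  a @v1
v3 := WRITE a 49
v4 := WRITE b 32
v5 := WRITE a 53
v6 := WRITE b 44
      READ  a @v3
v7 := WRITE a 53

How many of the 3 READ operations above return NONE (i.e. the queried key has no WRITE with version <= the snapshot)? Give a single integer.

v1: WRITE a=52  (a history now [(1, 52)])
READ a @v1: history=[(1, 52)] -> pick v1 -> 52
v2: WRITE b=46  (b history now [(2, 46)])
READ a @v1: history=[(1, 52)] -> pick v1 -> 52
v3: WRITE a=49  (a history now [(1, 52), (3, 49)])
v4: WRITE b=32  (b history now [(2, 46), (4, 32)])
v5: WRITE a=53  (a history now [(1, 52), (3, 49), (5, 53)])
v6: WRITE b=44  (b history now [(2, 46), (4, 32), (6, 44)])
READ a @v3: history=[(1, 52), (3, 49), (5, 53)] -> pick v3 -> 49
v7: WRITE a=53  (a history now [(1, 52), (3, 49), (5, 53), (7, 53)])
Read results in order: ['52', '52', '49']
NONE count = 0

Answer: 0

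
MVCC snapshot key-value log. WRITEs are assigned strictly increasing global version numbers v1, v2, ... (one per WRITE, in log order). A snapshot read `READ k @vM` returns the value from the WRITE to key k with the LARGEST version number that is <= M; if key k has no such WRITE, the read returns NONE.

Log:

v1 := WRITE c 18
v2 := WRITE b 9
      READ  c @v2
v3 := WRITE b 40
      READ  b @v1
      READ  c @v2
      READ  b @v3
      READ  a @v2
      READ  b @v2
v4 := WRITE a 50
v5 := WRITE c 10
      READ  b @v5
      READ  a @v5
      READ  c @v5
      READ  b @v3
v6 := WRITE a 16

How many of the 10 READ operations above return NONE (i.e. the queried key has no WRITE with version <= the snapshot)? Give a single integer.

v1: WRITE c=18  (c history now [(1, 18)])
v2: WRITE b=9  (b history now [(2, 9)])
READ c @v2: history=[(1, 18)] -> pick v1 -> 18
v3: WRITE b=40  (b history now [(2, 9), (3, 40)])
READ b @v1: history=[(2, 9), (3, 40)] -> no version <= 1 -> NONE
READ c @v2: history=[(1, 18)] -> pick v1 -> 18
READ b @v3: history=[(2, 9), (3, 40)] -> pick v3 -> 40
READ a @v2: history=[] -> no version <= 2 -> NONE
READ b @v2: history=[(2, 9), (3, 40)] -> pick v2 -> 9
v4: WRITE a=50  (a history now [(4, 50)])
v5: WRITE c=10  (c history now [(1, 18), (5, 10)])
READ b @v5: history=[(2, 9), (3, 40)] -> pick v3 -> 40
READ a @v5: history=[(4, 50)] -> pick v4 -> 50
READ c @v5: history=[(1, 18), (5, 10)] -> pick v5 -> 10
READ b @v3: history=[(2, 9), (3, 40)] -> pick v3 -> 40
v6: WRITE a=16  (a history now [(4, 50), (6, 16)])
Read results in order: ['18', 'NONE', '18', '40', 'NONE', '9', '40', '50', '10', '40']
NONE count = 2

Answer: 2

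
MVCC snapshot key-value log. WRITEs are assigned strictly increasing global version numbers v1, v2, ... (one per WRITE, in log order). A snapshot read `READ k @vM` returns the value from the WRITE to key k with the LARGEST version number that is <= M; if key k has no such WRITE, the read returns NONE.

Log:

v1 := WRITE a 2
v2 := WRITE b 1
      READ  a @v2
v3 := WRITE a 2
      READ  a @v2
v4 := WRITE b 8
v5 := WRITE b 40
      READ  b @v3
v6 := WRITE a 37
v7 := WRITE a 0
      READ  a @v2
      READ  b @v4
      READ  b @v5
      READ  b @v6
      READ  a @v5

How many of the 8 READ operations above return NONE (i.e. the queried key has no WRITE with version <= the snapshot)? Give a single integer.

Answer: 0

Derivation:
v1: WRITE a=2  (a history now [(1, 2)])
v2: WRITE b=1  (b history now [(2, 1)])
READ a @v2: history=[(1, 2)] -> pick v1 -> 2
v3: WRITE a=2  (a history now [(1, 2), (3, 2)])
READ a @v2: history=[(1, 2), (3, 2)] -> pick v1 -> 2
v4: WRITE b=8  (b history now [(2, 1), (4, 8)])
v5: WRITE b=40  (b history now [(2, 1), (4, 8), (5, 40)])
READ b @v3: history=[(2, 1), (4, 8), (5, 40)] -> pick v2 -> 1
v6: WRITE a=37  (a history now [(1, 2), (3, 2), (6, 37)])
v7: WRITE a=0  (a history now [(1, 2), (3, 2), (6, 37), (7, 0)])
READ a @v2: history=[(1, 2), (3, 2), (6, 37), (7, 0)] -> pick v1 -> 2
READ b @v4: history=[(2, 1), (4, 8), (5, 40)] -> pick v4 -> 8
READ b @v5: history=[(2, 1), (4, 8), (5, 40)] -> pick v5 -> 40
READ b @v6: history=[(2, 1), (4, 8), (5, 40)] -> pick v5 -> 40
READ a @v5: history=[(1, 2), (3, 2), (6, 37), (7, 0)] -> pick v3 -> 2
Read results in order: ['2', '2', '1', '2', '8', '40', '40', '2']
NONE count = 0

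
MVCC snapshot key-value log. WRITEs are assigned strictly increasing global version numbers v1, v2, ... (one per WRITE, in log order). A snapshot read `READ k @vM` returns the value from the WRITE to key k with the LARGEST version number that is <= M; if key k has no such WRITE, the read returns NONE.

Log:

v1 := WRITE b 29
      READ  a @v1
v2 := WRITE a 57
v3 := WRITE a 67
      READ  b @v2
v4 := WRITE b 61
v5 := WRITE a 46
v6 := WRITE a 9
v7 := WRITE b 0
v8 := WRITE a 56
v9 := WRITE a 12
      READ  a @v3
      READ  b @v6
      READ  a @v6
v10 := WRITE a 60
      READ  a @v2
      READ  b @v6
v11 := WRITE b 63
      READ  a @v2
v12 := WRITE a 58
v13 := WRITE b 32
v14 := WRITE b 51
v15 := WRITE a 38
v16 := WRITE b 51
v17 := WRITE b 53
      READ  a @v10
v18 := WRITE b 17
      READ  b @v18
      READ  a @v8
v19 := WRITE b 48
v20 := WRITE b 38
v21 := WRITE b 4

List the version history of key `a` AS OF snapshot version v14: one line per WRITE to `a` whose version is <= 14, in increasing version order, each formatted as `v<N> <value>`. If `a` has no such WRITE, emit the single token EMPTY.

Scan writes for key=a with version <= 14:
  v1 WRITE b 29 -> skip
  v2 WRITE a 57 -> keep
  v3 WRITE a 67 -> keep
  v4 WRITE b 61 -> skip
  v5 WRITE a 46 -> keep
  v6 WRITE a 9 -> keep
  v7 WRITE b 0 -> skip
  v8 WRITE a 56 -> keep
  v9 WRITE a 12 -> keep
  v10 WRITE a 60 -> keep
  v11 WRITE b 63 -> skip
  v12 WRITE a 58 -> keep
  v13 WRITE b 32 -> skip
  v14 WRITE b 51 -> skip
  v15 WRITE a 38 -> drop (> snap)
  v16 WRITE b 51 -> skip
  v17 WRITE b 53 -> skip
  v18 WRITE b 17 -> skip
  v19 WRITE b 48 -> skip
  v20 WRITE b 38 -> skip
  v21 WRITE b 4 -> skip
Collected: [(2, 57), (3, 67), (5, 46), (6, 9), (8, 56), (9, 12), (10, 60), (12, 58)]

Answer: v2 57
v3 67
v5 46
v6 9
v8 56
v9 12
v10 60
v12 58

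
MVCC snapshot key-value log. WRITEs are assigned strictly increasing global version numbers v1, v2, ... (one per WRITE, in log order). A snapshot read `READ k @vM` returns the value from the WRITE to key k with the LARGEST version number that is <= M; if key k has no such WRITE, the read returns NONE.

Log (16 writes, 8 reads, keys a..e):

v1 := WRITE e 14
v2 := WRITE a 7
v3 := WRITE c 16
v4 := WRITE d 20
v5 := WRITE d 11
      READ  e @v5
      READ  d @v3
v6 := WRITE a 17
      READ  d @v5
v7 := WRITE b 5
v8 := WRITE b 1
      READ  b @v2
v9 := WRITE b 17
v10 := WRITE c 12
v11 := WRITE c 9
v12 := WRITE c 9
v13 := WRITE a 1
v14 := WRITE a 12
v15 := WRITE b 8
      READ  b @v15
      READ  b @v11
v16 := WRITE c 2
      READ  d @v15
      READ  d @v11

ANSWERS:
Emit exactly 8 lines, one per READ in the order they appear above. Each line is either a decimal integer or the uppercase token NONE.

v1: WRITE e=14  (e history now [(1, 14)])
v2: WRITE a=7  (a history now [(2, 7)])
v3: WRITE c=16  (c history now [(3, 16)])
v4: WRITE d=20  (d history now [(4, 20)])
v5: WRITE d=11  (d history now [(4, 20), (5, 11)])
READ e @v5: history=[(1, 14)] -> pick v1 -> 14
READ d @v3: history=[(4, 20), (5, 11)] -> no version <= 3 -> NONE
v6: WRITE a=17  (a history now [(2, 7), (6, 17)])
READ d @v5: history=[(4, 20), (5, 11)] -> pick v5 -> 11
v7: WRITE b=5  (b history now [(7, 5)])
v8: WRITE b=1  (b history now [(7, 5), (8, 1)])
READ b @v2: history=[(7, 5), (8, 1)] -> no version <= 2 -> NONE
v9: WRITE b=17  (b history now [(7, 5), (8, 1), (9, 17)])
v10: WRITE c=12  (c history now [(3, 16), (10, 12)])
v11: WRITE c=9  (c history now [(3, 16), (10, 12), (11, 9)])
v12: WRITE c=9  (c history now [(3, 16), (10, 12), (11, 9), (12, 9)])
v13: WRITE a=1  (a history now [(2, 7), (6, 17), (13, 1)])
v14: WRITE a=12  (a history now [(2, 7), (6, 17), (13, 1), (14, 12)])
v15: WRITE b=8  (b history now [(7, 5), (8, 1), (9, 17), (15, 8)])
READ b @v15: history=[(7, 5), (8, 1), (9, 17), (15, 8)] -> pick v15 -> 8
READ b @v11: history=[(7, 5), (8, 1), (9, 17), (15, 8)] -> pick v9 -> 17
v16: WRITE c=2  (c history now [(3, 16), (10, 12), (11, 9), (12, 9), (16, 2)])
READ d @v15: history=[(4, 20), (5, 11)] -> pick v5 -> 11
READ d @v11: history=[(4, 20), (5, 11)] -> pick v5 -> 11

Answer: 14
NONE
11
NONE
8
17
11
11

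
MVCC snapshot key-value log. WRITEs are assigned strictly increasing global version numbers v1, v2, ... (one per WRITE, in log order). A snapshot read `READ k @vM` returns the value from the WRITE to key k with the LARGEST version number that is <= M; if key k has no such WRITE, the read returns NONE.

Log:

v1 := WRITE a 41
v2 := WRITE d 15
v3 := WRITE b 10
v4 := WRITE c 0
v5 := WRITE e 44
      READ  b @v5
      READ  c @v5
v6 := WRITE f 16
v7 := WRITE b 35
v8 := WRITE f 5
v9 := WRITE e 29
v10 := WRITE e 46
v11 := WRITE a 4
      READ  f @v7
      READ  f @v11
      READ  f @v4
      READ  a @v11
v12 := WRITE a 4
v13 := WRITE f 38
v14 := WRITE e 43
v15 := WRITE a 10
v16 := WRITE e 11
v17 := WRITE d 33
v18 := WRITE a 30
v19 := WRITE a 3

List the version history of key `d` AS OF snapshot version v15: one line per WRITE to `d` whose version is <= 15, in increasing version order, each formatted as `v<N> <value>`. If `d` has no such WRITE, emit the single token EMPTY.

Scan writes for key=d with version <= 15:
  v1 WRITE a 41 -> skip
  v2 WRITE d 15 -> keep
  v3 WRITE b 10 -> skip
  v4 WRITE c 0 -> skip
  v5 WRITE e 44 -> skip
  v6 WRITE f 16 -> skip
  v7 WRITE b 35 -> skip
  v8 WRITE f 5 -> skip
  v9 WRITE e 29 -> skip
  v10 WRITE e 46 -> skip
  v11 WRITE a 4 -> skip
  v12 WRITE a 4 -> skip
  v13 WRITE f 38 -> skip
  v14 WRITE e 43 -> skip
  v15 WRITE a 10 -> skip
  v16 WRITE e 11 -> skip
  v17 WRITE d 33 -> drop (> snap)
  v18 WRITE a 30 -> skip
  v19 WRITE a 3 -> skip
Collected: [(2, 15)]

Answer: v2 15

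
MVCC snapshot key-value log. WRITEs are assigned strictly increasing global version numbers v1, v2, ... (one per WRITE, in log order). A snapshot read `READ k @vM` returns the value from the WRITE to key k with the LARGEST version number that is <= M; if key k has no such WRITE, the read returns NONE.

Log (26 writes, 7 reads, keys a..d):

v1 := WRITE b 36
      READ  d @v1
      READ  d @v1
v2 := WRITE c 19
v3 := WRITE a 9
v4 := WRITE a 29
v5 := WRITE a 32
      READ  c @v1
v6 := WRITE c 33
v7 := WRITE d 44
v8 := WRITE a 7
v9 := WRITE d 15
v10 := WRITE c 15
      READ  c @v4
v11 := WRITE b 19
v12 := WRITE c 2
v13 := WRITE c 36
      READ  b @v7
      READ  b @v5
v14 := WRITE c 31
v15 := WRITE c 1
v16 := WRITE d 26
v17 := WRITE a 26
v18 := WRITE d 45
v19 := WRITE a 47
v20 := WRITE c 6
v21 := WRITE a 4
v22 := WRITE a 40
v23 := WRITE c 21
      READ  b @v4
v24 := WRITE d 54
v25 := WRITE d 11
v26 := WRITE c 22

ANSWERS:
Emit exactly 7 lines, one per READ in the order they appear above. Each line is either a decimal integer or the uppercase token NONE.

v1: WRITE b=36  (b history now [(1, 36)])
READ d @v1: history=[] -> no version <= 1 -> NONE
READ d @v1: history=[] -> no version <= 1 -> NONE
v2: WRITE c=19  (c history now [(2, 19)])
v3: WRITE a=9  (a history now [(3, 9)])
v4: WRITE a=29  (a history now [(3, 9), (4, 29)])
v5: WRITE a=32  (a history now [(3, 9), (4, 29), (5, 32)])
READ c @v1: history=[(2, 19)] -> no version <= 1 -> NONE
v6: WRITE c=33  (c history now [(2, 19), (6, 33)])
v7: WRITE d=44  (d history now [(7, 44)])
v8: WRITE a=7  (a history now [(3, 9), (4, 29), (5, 32), (8, 7)])
v9: WRITE d=15  (d history now [(7, 44), (9, 15)])
v10: WRITE c=15  (c history now [(2, 19), (6, 33), (10, 15)])
READ c @v4: history=[(2, 19), (6, 33), (10, 15)] -> pick v2 -> 19
v11: WRITE b=19  (b history now [(1, 36), (11, 19)])
v12: WRITE c=2  (c history now [(2, 19), (6, 33), (10, 15), (12, 2)])
v13: WRITE c=36  (c history now [(2, 19), (6, 33), (10, 15), (12, 2), (13, 36)])
READ b @v7: history=[(1, 36), (11, 19)] -> pick v1 -> 36
READ b @v5: history=[(1, 36), (11, 19)] -> pick v1 -> 36
v14: WRITE c=31  (c history now [(2, 19), (6, 33), (10, 15), (12, 2), (13, 36), (14, 31)])
v15: WRITE c=1  (c history now [(2, 19), (6, 33), (10, 15), (12, 2), (13, 36), (14, 31), (15, 1)])
v16: WRITE d=26  (d history now [(7, 44), (9, 15), (16, 26)])
v17: WRITE a=26  (a history now [(3, 9), (4, 29), (5, 32), (8, 7), (17, 26)])
v18: WRITE d=45  (d history now [(7, 44), (9, 15), (16, 26), (18, 45)])
v19: WRITE a=47  (a history now [(3, 9), (4, 29), (5, 32), (8, 7), (17, 26), (19, 47)])
v20: WRITE c=6  (c history now [(2, 19), (6, 33), (10, 15), (12, 2), (13, 36), (14, 31), (15, 1), (20, 6)])
v21: WRITE a=4  (a history now [(3, 9), (4, 29), (5, 32), (8, 7), (17, 26), (19, 47), (21, 4)])
v22: WRITE a=40  (a history now [(3, 9), (4, 29), (5, 32), (8, 7), (17, 26), (19, 47), (21, 4), (22, 40)])
v23: WRITE c=21  (c history now [(2, 19), (6, 33), (10, 15), (12, 2), (13, 36), (14, 31), (15, 1), (20, 6), (23, 21)])
READ b @v4: history=[(1, 36), (11, 19)] -> pick v1 -> 36
v24: WRITE d=54  (d history now [(7, 44), (9, 15), (16, 26), (18, 45), (24, 54)])
v25: WRITE d=11  (d history now [(7, 44), (9, 15), (16, 26), (18, 45), (24, 54), (25, 11)])
v26: WRITE c=22  (c history now [(2, 19), (6, 33), (10, 15), (12, 2), (13, 36), (14, 31), (15, 1), (20, 6), (23, 21), (26, 22)])

Answer: NONE
NONE
NONE
19
36
36
36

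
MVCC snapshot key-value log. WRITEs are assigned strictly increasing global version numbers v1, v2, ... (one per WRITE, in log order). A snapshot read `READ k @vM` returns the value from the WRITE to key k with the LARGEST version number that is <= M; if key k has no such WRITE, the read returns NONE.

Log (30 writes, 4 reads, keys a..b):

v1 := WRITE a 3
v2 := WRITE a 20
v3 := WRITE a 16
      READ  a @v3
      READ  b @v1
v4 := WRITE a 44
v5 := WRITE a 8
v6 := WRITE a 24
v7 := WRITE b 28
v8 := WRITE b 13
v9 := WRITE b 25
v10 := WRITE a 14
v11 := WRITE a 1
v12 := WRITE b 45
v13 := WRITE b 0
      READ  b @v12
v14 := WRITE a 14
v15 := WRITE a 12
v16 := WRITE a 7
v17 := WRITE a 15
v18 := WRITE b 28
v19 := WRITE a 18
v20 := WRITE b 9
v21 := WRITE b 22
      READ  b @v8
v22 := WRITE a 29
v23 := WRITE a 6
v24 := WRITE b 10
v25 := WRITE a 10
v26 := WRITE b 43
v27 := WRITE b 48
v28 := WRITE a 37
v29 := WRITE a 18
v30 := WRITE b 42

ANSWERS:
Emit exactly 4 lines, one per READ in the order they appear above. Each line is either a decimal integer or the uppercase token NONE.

Answer: 16
NONE
45
13

Derivation:
v1: WRITE a=3  (a history now [(1, 3)])
v2: WRITE a=20  (a history now [(1, 3), (2, 20)])
v3: WRITE a=16  (a history now [(1, 3), (2, 20), (3, 16)])
READ a @v3: history=[(1, 3), (2, 20), (3, 16)] -> pick v3 -> 16
READ b @v1: history=[] -> no version <= 1 -> NONE
v4: WRITE a=44  (a history now [(1, 3), (2, 20), (3, 16), (4, 44)])
v5: WRITE a=8  (a history now [(1, 3), (2, 20), (3, 16), (4, 44), (5, 8)])
v6: WRITE a=24  (a history now [(1, 3), (2, 20), (3, 16), (4, 44), (5, 8), (6, 24)])
v7: WRITE b=28  (b history now [(7, 28)])
v8: WRITE b=13  (b history now [(7, 28), (8, 13)])
v9: WRITE b=25  (b history now [(7, 28), (8, 13), (9, 25)])
v10: WRITE a=14  (a history now [(1, 3), (2, 20), (3, 16), (4, 44), (5, 8), (6, 24), (10, 14)])
v11: WRITE a=1  (a history now [(1, 3), (2, 20), (3, 16), (4, 44), (5, 8), (6, 24), (10, 14), (11, 1)])
v12: WRITE b=45  (b history now [(7, 28), (8, 13), (9, 25), (12, 45)])
v13: WRITE b=0  (b history now [(7, 28), (8, 13), (9, 25), (12, 45), (13, 0)])
READ b @v12: history=[(7, 28), (8, 13), (9, 25), (12, 45), (13, 0)] -> pick v12 -> 45
v14: WRITE a=14  (a history now [(1, 3), (2, 20), (3, 16), (4, 44), (5, 8), (6, 24), (10, 14), (11, 1), (14, 14)])
v15: WRITE a=12  (a history now [(1, 3), (2, 20), (3, 16), (4, 44), (5, 8), (6, 24), (10, 14), (11, 1), (14, 14), (15, 12)])
v16: WRITE a=7  (a history now [(1, 3), (2, 20), (3, 16), (4, 44), (5, 8), (6, 24), (10, 14), (11, 1), (14, 14), (15, 12), (16, 7)])
v17: WRITE a=15  (a history now [(1, 3), (2, 20), (3, 16), (4, 44), (5, 8), (6, 24), (10, 14), (11, 1), (14, 14), (15, 12), (16, 7), (17, 15)])
v18: WRITE b=28  (b history now [(7, 28), (8, 13), (9, 25), (12, 45), (13, 0), (18, 28)])
v19: WRITE a=18  (a history now [(1, 3), (2, 20), (3, 16), (4, 44), (5, 8), (6, 24), (10, 14), (11, 1), (14, 14), (15, 12), (16, 7), (17, 15), (19, 18)])
v20: WRITE b=9  (b history now [(7, 28), (8, 13), (9, 25), (12, 45), (13, 0), (18, 28), (20, 9)])
v21: WRITE b=22  (b history now [(7, 28), (8, 13), (9, 25), (12, 45), (13, 0), (18, 28), (20, 9), (21, 22)])
READ b @v8: history=[(7, 28), (8, 13), (9, 25), (12, 45), (13, 0), (18, 28), (20, 9), (21, 22)] -> pick v8 -> 13
v22: WRITE a=29  (a history now [(1, 3), (2, 20), (3, 16), (4, 44), (5, 8), (6, 24), (10, 14), (11, 1), (14, 14), (15, 12), (16, 7), (17, 15), (19, 18), (22, 29)])
v23: WRITE a=6  (a history now [(1, 3), (2, 20), (3, 16), (4, 44), (5, 8), (6, 24), (10, 14), (11, 1), (14, 14), (15, 12), (16, 7), (17, 15), (19, 18), (22, 29), (23, 6)])
v24: WRITE b=10  (b history now [(7, 28), (8, 13), (9, 25), (12, 45), (13, 0), (18, 28), (20, 9), (21, 22), (24, 10)])
v25: WRITE a=10  (a history now [(1, 3), (2, 20), (3, 16), (4, 44), (5, 8), (6, 24), (10, 14), (11, 1), (14, 14), (15, 12), (16, 7), (17, 15), (19, 18), (22, 29), (23, 6), (25, 10)])
v26: WRITE b=43  (b history now [(7, 28), (8, 13), (9, 25), (12, 45), (13, 0), (18, 28), (20, 9), (21, 22), (24, 10), (26, 43)])
v27: WRITE b=48  (b history now [(7, 28), (8, 13), (9, 25), (12, 45), (13, 0), (18, 28), (20, 9), (21, 22), (24, 10), (26, 43), (27, 48)])
v28: WRITE a=37  (a history now [(1, 3), (2, 20), (3, 16), (4, 44), (5, 8), (6, 24), (10, 14), (11, 1), (14, 14), (15, 12), (16, 7), (17, 15), (19, 18), (22, 29), (23, 6), (25, 10), (28, 37)])
v29: WRITE a=18  (a history now [(1, 3), (2, 20), (3, 16), (4, 44), (5, 8), (6, 24), (10, 14), (11, 1), (14, 14), (15, 12), (16, 7), (17, 15), (19, 18), (22, 29), (23, 6), (25, 10), (28, 37), (29, 18)])
v30: WRITE b=42  (b history now [(7, 28), (8, 13), (9, 25), (12, 45), (13, 0), (18, 28), (20, 9), (21, 22), (24, 10), (26, 43), (27, 48), (30, 42)])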